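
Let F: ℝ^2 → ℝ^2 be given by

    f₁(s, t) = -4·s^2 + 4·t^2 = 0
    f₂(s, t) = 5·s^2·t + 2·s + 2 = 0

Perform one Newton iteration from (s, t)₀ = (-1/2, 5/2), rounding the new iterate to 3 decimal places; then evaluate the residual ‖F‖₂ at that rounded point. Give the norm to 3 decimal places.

6.291

At (-1/2, 5/2): F = (24.000, 4.125).
Jacobian J = [[-8·s, 8·t], [10·s·t + 2, 5·s^2]].
At the point, J = [[4.000, 20.000], [-10.500, 1.250]] (det J = 215.000).
Solving J·Δ = −F gives Δ = (0.244, -1.249).
Then the next iterate is (s, t)₁ = (-0.256, 1.251).
Re-evaluating at (-0.256, 1.251): F = (5.99786, 1.89793), so ‖F‖₂ = 6.291.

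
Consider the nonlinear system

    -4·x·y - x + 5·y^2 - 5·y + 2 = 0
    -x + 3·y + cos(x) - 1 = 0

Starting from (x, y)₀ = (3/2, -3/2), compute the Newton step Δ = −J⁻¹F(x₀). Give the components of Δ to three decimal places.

At (3/2, -3/2): F = (28.250, -6.92926).
Jacobian J = [[-4·y - 1, -4·x + 10·y - 5], [-sin(x) - 1, 3]].
At the point, J = [[5.000, -26.000], [-1.99749, 3.000]] (det J = -36.93487).
Solving J·Δ = −F gives Δ = (-2.583, 0.590).

(-2.583, 0.590)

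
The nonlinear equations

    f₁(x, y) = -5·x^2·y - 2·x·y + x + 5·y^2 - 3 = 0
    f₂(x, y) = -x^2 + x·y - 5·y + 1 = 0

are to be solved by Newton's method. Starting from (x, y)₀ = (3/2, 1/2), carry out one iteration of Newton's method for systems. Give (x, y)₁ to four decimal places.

(2.1200, -0.8000)

At (3/2, 1/2): F = (-7.3750, -3.0000).
Jacobian J = [[-10·x·y - 2·y + 1, -5·x^2 - 2·x + 10·y], [-2·x + y, x - 5]].
At the point, J = [[-7.5000, -9.2500], [-2.5000, -3.5000]] (det J = 3.1250).
Solving J·Δ = −F gives Δ = (0.6200, -1.3000).
Then the next iterate is (x, y)₁ = (2.1200, -0.8000).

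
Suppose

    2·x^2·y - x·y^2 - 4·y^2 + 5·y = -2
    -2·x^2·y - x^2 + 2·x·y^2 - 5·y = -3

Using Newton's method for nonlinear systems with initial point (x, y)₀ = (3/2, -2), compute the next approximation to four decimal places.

(0.6560, -1.1906)

At (3/2, -2): F = (-39.0000, 31.7500).
Jacobian J = [[4·x·y - y^2, 2·x^2 - 2·x·y - 8·y + 5], [-4·x·y - 2·x + 2·y^2, -2·x^2 + 4·x·y - 5]].
At the point, J = [[-16.0000, 31.5000], [17.0000, -21.5000]] (det J = -191.5000).
Solving J·Δ = −F gives Δ = (-0.8440, 0.8094).
Then the next iterate is (x, y)₁ = (0.6560, -1.1906).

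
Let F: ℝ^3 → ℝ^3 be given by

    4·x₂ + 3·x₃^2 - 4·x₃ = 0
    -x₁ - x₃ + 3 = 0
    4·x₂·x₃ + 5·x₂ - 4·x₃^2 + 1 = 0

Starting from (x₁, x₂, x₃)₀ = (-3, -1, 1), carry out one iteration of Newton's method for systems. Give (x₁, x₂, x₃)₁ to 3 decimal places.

(2.045, 0.273, 0.955)

At (-3, -1, 1): F = (-5.000, 5.000, -12.000).
Jacobian J = [[0, 4, 6·x₃ - 4], [-1, 0, -1], [0, 4·x₃ + 5, 4·x₂ - 8·x₃]].
At the point, J = [[0.000, 4.000, 2.000], [-1.000, 0.000, -1.000], [0.000, 9.000, -12.000]] (det J = -66.000).
Solving J·Δ = −F gives Δ = (5.045, 1.273, -0.045).
Then the next iterate is (x₁, x₂, x₃)₁ = (2.045, 0.273, 0.955).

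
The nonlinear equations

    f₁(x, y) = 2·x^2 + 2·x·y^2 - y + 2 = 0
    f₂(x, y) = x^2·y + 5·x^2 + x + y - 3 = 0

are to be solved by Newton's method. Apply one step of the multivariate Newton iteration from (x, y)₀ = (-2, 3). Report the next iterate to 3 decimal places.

At (-2, 3): F = (-29.000, 30.000).
Jacobian J = [[4·x + 2·y^2, 4·x·y - 1], [2·x·y + 10·x + 1, x^2 + 1]].
At the point, J = [[10.000, -25.000], [-31.000, 5.000]] (det J = -725.000).
Solving J·Δ = −F gives Δ = (0.834, -0.826).
Then the next iterate is (x, y)₁ = (-1.166, 2.174).

(-1.166, 2.174)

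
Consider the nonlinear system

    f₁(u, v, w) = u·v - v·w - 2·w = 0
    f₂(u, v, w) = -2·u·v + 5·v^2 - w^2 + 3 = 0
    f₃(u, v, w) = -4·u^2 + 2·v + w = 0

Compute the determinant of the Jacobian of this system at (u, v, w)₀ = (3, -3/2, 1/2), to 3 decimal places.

330.000

J = [[v, u - w, -v - 2], [-2·v, -2·u + 10·v, -2·w], [-8·u, 2, 1]].
At the point, J = [[-1.500, 2.500, -0.500], [3.000, -21.000, -1.000], [-24.000, 2.000, 1.000]].
det J = 330.000.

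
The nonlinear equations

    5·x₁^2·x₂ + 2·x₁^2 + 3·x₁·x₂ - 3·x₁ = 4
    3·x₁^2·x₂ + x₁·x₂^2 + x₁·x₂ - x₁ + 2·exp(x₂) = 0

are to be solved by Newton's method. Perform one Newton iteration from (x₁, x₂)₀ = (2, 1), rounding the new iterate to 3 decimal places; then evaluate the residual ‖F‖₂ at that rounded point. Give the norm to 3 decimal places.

At (2, 1): F = (24.000, 19.43656).
Jacobian J = [[10·x₁·x₂ + 4·x₁ + 3·x₂ - 3, 5·x₁^2 + 3·x₁], [6·x₁·x₂ + x₂^2 + x₂ - 1, 3·x₁^2 + 2·x₁·x₂ + x₁ + 2·exp(x₂)]].
At the point, J = [[28.000, 26.000], [13.000, 23.43656]] (det J = 318.22378).
Solving J·Δ = −F gives Δ = (-0.180, -0.730).
Then the next iterate is (x₁, x₂)₁ = (1.820, 0.270).
Re-evaluating at (1.820, 0.270): F = (3.11074, 4.10705), so ‖F‖₂ = 5.152.

5.152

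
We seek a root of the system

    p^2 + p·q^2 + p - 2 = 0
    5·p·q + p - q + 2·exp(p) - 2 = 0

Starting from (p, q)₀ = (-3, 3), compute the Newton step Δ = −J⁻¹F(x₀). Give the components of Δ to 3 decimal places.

(2.587, -0.703)

At (-3, 3): F = (-23.000, -52.90043).
Jacobian J = [[2·p + q^2 + 1, 2·p·q], [5·q + 2·exp(p) + 1, 5·p - 1]].
At the point, J = [[4.000, -18.000], [16.09957, -16.000]] (det J = 225.79233).
Solving J·Δ = −F gives Δ = (2.587, -0.703).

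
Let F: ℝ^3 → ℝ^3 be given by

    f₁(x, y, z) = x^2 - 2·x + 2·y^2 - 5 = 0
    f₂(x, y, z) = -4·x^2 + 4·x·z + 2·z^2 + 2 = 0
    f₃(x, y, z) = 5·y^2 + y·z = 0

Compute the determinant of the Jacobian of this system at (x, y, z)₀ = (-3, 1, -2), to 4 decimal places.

-1344.0000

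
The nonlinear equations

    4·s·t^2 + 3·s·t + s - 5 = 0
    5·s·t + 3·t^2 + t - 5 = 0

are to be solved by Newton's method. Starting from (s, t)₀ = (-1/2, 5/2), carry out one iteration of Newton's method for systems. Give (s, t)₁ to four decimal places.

(-0.2003, 1.4818)

At (-1/2, 5/2): F = (-21.7500, 10.0000).
Jacobian J = [[4·t^2 + 3·t + 1, 8·s·t + 3·s], [5·t, 5·s + 6·t + 1]].
At the point, J = [[33.5000, -11.5000], [12.5000, 13.5000]] (det J = 596.0000).
Solving J·Δ = −F gives Δ = (0.2997, -1.0182).
Then the next iterate is (s, t)₁ = (-0.2003, 1.4818).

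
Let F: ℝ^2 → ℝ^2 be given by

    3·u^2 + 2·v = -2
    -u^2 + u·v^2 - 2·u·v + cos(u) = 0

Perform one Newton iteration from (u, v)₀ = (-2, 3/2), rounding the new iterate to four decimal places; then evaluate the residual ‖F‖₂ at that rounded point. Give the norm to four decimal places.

At (-2, 3/2): F = (17.0000, -2.916147).
Jacobian J = [[6·u, 2], [-2·u + v^2 - 2·v - sin(u), 2·u·v - 2·u]].
At the point, J = [[-12.0000, 2.0000], [4.159297, -2.0000]] (det J = 15.681405).
Solving J·Δ = −F gives Δ = (1.7962, 2.2775).
Then the next iterate is (u, v)₁ = (-0.2038, 3.7775).
Re-evaluating at (-0.2038, 3.7775): F = (9.679603, -0.430646), so ‖F‖₂ = 9.6892.

9.6892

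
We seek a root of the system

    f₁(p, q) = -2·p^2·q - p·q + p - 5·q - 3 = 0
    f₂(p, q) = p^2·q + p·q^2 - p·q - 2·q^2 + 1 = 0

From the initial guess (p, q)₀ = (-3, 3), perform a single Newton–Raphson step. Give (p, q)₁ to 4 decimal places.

At (-3, 3): F = (-66.0000, -8.0000).
Jacobian J = [[-4·p·q - q + 1, -2·p^2 - p - 5], [2·p·q + q^2 - q, p^2 + 2·p·q - p - 4·q]].
At the point, J = [[34.0000, -20.0000], [-12.0000, -18.0000]] (det J = -852.0000).
Solving J·Δ = −F gives Δ = (1.2066, -1.2488).
Then the next iterate is (p, q)₁ = (-1.7934, 1.7512).

(-1.7934, 1.7512)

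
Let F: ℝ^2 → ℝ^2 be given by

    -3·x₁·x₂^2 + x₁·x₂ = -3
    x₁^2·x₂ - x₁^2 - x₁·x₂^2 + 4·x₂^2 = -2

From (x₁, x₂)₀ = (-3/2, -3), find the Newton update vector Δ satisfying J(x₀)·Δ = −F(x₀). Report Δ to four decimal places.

(0.2626, 1.4077)

At (-3/2, -3): F = (48.0000, 42.5000).
Jacobian J = [[-3·x₂^2 + x₂, -6·x₁·x₂ + x₁], [2·x₁·x₂ - 2·x₁ - x₂^2, x₁^2 - 2·x₁·x₂ + 8·x₂]].
At the point, J = [[-30.0000, -28.5000], [3.0000, -30.7500]] (det J = 1008.0000).
Solving J·Δ = −F gives Δ = (0.2626, 1.4077).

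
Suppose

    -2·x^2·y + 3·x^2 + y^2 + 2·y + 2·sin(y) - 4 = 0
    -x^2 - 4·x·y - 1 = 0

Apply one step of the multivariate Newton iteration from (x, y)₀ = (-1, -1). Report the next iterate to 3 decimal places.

At (-1, -1): F = (-1.68294, -6.000).
Jacobian J = [[-4·x·y + 6·x, -2·x^2 + 2·y + 2·cos(y) + 2], [-2·x - 4·y, -4·x]].
At the point, J = [[-10.000, -0.91940], [6.000, 4.000]] (det J = -34.48363).
Solving J·Δ = −F gives Δ = (-0.355, 2.033).
Then the next iterate is (x, y)₁ = (-1.355, 1.033).

(-1.355, 1.033)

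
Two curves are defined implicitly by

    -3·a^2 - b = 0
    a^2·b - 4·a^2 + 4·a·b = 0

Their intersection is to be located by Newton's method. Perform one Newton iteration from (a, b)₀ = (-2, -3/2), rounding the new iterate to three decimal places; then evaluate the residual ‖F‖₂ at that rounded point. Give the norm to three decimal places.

5.000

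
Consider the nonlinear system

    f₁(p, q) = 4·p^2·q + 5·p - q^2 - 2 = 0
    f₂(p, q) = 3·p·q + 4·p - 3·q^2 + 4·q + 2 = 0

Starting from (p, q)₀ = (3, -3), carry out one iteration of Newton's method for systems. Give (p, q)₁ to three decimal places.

(2.443, -1.412)

At (3, -3): F = (-104.000, -52.000).
Jacobian J = [[8·p·q + 5, 4·p^2 - 2·q], [3·q + 4, 3·p - 6·q + 4]].
At the point, J = [[-67.000, 42.000], [-5.000, 31.000]] (det J = -1867.000).
Solving J·Δ = −F gives Δ = (-0.557, 1.588).
Then the next iterate is (p, q)₁ = (2.443, -1.412).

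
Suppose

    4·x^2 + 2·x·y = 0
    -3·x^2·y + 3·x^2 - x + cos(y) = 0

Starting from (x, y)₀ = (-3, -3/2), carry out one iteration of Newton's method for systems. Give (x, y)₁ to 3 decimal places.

(-1.247, -1.886)

At (-3, -3/2): F = (45.000, 70.57074).
Jacobian J = [[8·x + 2·y, 2·x], [-6·x·y + 6·x - 1, -3·x^2 - sin(y)]].
At the point, J = [[-27.000, -6.000], [-46.000, -26.00251]] (det J = 426.06764).
Solving J·Δ = −F gives Δ = (1.753, -0.386).
Then the next iterate is (x, y)₁ = (-1.247, -1.886).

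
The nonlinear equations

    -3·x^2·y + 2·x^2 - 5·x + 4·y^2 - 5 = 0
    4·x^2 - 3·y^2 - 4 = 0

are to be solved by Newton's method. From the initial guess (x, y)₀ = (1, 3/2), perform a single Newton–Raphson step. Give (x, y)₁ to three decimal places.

(-4.125, -3.806)

At (1, 3/2): F = (-3.500, -6.750).
Jacobian J = [[-6·x·y + 4·x - 5, -3·x^2 + 8·y], [8·x, -6·y]].
At the point, J = [[-10.000, 9.000], [8.000, -9.000]] (det J = 18.000).
Solving J·Δ = −F gives Δ = (-5.125, -5.306).
Then the next iterate is (x, y)₁ = (-4.125, -3.806).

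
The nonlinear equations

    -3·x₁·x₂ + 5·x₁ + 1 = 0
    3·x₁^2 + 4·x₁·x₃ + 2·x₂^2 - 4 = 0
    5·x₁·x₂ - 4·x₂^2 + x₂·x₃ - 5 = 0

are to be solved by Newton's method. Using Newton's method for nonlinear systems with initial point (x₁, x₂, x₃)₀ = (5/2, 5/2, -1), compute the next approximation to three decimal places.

At (5/2, 5/2, -1): F = (-5.250, 17.250, -1.250).
Jacobian J = [[-3·x₂ + 5, -3·x₁, 0], [6·x₁ + 4·x₃, 4·x₂, 4·x₁], [5·x₂, 5·x₁ - 8·x₂ + x₃, x₂]].
At the point, J = [[-2.500, -7.500, 0.000], [11.000, 10.000, 10.000], [12.500, -8.500, 2.500]] (det J = -1006.250).
Solving J·Δ = −F gives Δ = (-0.159, -0.647, -0.903).
Then the next iterate is (x₁, x₂, x₃)₁ = (2.341, 1.853, -1.903).

(2.341, 1.853, -1.903)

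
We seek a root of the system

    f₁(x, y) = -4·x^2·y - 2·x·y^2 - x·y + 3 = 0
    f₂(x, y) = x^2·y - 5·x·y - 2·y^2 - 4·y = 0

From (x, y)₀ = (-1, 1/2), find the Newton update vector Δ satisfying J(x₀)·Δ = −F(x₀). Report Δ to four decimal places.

At (-1, 1/2): F = (2.0000, 0.5000).
Jacobian J = [[-8·x·y - 2·y^2 - y, -4·x^2 - 4·x·y - x], [2·x·y - 5·y, x^2 - 5·x - 4·y - 4]].
At the point, J = [[3.0000, -1.0000], [-3.5000, 0.0000]] (det J = -3.5000).
Solving J·Δ = −F gives Δ = (0.1429, 2.4286).

(0.1429, 2.4286)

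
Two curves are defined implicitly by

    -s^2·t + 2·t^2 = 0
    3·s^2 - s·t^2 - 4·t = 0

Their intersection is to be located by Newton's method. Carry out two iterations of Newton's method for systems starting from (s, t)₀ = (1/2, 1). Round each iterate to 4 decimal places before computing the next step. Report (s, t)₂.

(1.7287, 1.1065)

At (1/2, 1): F = (1.7500, -3.7500).
Jacobian J = [[-2·s·t, -s^2 + 4·t], [6·s - t^2, -2·s·t - 4]].
At the point, J = [[-1.0000, 3.7500], [2.0000, -5.0000]] (det J = -2.5000).
Solving J·Δ = −F gives Δ = (2.1250, 0.1000).
Then the next iterate is (s, t)₁ = (2.6250, 1.1000).
Round to (2.6250, 1.1000) and repeat: F = (-5.159688, 13.095625), J = [[-5.7750, -2.490625], [14.5400, -9.7750]].
Δ = (-0.8963, 0.0065), so (s, t)₂ = (1.7287, 1.1065).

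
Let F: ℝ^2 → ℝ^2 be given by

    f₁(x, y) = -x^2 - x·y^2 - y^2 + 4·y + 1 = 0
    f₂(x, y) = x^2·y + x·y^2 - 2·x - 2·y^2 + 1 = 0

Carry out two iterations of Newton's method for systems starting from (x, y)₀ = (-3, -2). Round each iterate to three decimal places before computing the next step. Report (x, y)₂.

(-0.359, -1.124)

At (-3, -2): F = (-8.000, -31.000).
Jacobian J = [[-2·x - y^2, -2·x·y - 2·y + 4], [2·x·y + y^2 - 2, x^2 + 2·x·y - 4·y]].
At the point, J = [[2.000, -4.000], [14.000, 29.000]] (det J = 114.000).
Solving J·Δ = −F gives Δ = (3.123, -0.439).
Then the next iterate is (x, y)₁ = (0.123, -2.439).
Round to (0.123, -2.439) and repeat: F = (-15.45154, -10.44865), J = [[-6.19472, 9.47799], [3.34873, 9.17113]].
Δ = (-0.482, 1.315), so (x, y)₂ = (-0.359, -1.124).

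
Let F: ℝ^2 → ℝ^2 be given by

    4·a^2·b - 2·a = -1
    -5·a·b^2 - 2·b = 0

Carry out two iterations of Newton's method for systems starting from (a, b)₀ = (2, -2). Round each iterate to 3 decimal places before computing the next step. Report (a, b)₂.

At (2, -2): F = (-35.000, -36.000).
Jacobian J = [[8·a·b - 2, 4·a^2], [-5·b^2, -10·a·b - 2]].
At the point, J = [[-34.000, 16.000], [-20.000, 38.000]] (det J = -972.000).
Solving J·Δ = −F gives Δ = (-0.776, 0.539).
Then the next iterate is (a, b)₁ = (1.224, -1.461).
Round to (1.224, -1.461) and repeat: F = (-10.20334, -10.14127), J = [[-16.30611, 5.99270], [-10.67261, 15.88264]].
Δ = (-0.519, 0.290), so (a, b)₂ = (0.705, -1.171).

(0.705, -1.171)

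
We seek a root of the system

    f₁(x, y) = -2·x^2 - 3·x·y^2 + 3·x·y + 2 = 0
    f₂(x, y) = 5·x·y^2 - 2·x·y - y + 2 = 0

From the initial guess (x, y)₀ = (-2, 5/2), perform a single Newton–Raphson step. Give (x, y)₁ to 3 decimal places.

(-0.960, 1.953)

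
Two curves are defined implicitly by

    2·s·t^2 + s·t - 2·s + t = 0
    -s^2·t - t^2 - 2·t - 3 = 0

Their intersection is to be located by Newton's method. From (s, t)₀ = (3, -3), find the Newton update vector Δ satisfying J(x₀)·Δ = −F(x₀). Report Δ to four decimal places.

(-0.9628, 0.7339)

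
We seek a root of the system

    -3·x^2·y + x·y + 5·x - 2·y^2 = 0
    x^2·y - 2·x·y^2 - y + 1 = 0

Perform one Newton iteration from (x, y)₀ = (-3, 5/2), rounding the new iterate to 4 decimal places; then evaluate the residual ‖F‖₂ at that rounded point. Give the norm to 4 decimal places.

33.0297

At (-3, 5/2): F = (-102.5000, 58.5000).
Jacobian J = [[-6·x·y + y + 5, -3·x^2 + x - 4·y], [2·x·y - 2·y^2, x^2 - 4·x·y - 1]].
At the point, J = [[52.5000, -40.0000], [-27.5000, 38.0000]] (det J = 895.0000).
Solving J·Δ = −F gives Δ = (1.7374, -0.2821).
Then the next iterate is (x, y)₁ = (-1.2626, 2.2179).
Re-evaluating at (-1.2626, 2.2179): F = (-29.558536, 14.739447), so ‖F‖₂ = 33.0297.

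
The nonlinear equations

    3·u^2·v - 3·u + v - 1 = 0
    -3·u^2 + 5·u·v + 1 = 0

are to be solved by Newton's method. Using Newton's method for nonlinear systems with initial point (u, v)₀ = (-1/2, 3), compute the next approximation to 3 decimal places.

(-1.625, -8.000)

At (-1/2, 3): F = (5.750, -7.250).
Jacobian J = [[6·u·v - 3, 3·u^2 + 1], [-6·u + 5·v, 5·u]].
At the point, J = [[-12.000, 1.750], [18.000, -2.500]] (det J = -1.500).
Solving J·Δ = −F gives Δ = (-1.125, -11.000).
Then the next iterate is (u, v)₁ = (-1.625, -8.000).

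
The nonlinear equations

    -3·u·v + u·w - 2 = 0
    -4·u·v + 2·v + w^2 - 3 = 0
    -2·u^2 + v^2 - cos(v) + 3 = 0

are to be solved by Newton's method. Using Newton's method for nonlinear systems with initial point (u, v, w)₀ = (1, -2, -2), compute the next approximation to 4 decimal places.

At (1, -2, -2): F = (2.0000, 5.0000, 5.416147).
Jacobian J = [[-3·v + w, -3·u, u], [-4·v, -4·u + 2, 2·w], [-4·u, 2·v + sin(v), 0]].
At the point, J = [[4.0000, -3.0000, 1.0000], [8.0000, -2.0000, -4.0000], [-4.0000, -4.909297, 0.0000]] (det J = -173.823138).
Solving J·Δ = −F gives Δ = (0.0691, 1.0470, 0.8646).
Then the next iterate is (u, v, w)₁ = (1.0691, -0.9530, -1.1354).

(1.0691, -0.9530, -1.1354)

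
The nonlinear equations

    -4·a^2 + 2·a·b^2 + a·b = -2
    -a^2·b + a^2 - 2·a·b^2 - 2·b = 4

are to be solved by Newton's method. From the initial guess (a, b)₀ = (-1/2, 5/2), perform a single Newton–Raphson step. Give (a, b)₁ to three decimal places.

At (-1/2, 5/2): F = (-6.500, -3.125).
Jacobian J = [[-8·a + 2·b^2 + b, 4·a·b + a], [-2·a·b + 2·a - 2·b^2, -a^2 - 4·a·b - 2]].
At the point, J = [[19.000, -5.500], [-11.000, 2.750]] (det J = -8.250).
Solving J·Δ = −F gives Δ = (-4.250, -15.864).
Then the next iterate is (a, b)₁ = (-4.750, -13.364).

(-4.750, -13.364)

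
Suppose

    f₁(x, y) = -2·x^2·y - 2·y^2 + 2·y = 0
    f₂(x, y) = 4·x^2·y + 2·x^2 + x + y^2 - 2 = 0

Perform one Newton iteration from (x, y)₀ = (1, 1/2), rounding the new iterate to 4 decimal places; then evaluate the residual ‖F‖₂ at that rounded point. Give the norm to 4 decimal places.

0.3125

At (1, 1/2): F = (-0.5000, 3.2500).
Jacobian J = [[-4·x·y, -2·x^2 - 4·y + 2], [8·x·y + 4·x + 1, 4·x^2 + 2·y]].
At the point, J = [[-2.0000, -2.0000], [9.0000, 5.0000]] (det J = 8.0000).
Solving J·Δ = −F gives Δ = (-0.5000, 0.2500).
Then the next iterate is (x, y)₁ = (0.5000, 0.7500).
Re-evaluating at (0.5000, 0.7500): F = (0.0000, 0.3125), so ‖F‖₂ = 0.3125.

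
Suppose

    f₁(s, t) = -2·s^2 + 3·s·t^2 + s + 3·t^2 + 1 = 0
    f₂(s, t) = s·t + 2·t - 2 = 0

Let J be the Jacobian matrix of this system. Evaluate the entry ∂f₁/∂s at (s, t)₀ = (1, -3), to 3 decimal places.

∂f₁/∂s = -4·s + 3·t^2 + 1.
At (1, -3) this is 24.000.

24.000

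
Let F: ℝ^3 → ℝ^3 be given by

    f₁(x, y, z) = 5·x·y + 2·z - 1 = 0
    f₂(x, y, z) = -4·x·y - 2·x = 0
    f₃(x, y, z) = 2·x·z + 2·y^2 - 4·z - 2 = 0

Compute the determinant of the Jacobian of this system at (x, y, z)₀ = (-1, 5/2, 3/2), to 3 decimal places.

-204.000

J = [[5·y, 5·x, 2], [-4·y - 2, -4·x, 0], [2·z, 4·y, 2·x - 4]].
At the point, J = [[12.500, -5.000, 2.000], [-12.000, 4.000, 0.000], [3.000, 10.000, -6.000]].
det J = -204.000.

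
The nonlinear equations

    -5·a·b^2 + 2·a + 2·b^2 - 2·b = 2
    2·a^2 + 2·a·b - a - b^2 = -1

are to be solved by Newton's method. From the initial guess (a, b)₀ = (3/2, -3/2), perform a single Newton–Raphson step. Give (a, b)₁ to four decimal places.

(1.3772, -1.0007)

At (3/2, -3/2): F = (-8.3750, -2.7500).
Jacobian J = [[-5·b^2 + 2, -10·a·b + 4·b - 2], [4·a + 2·b - 1, 2·a - 2·b]].
At the point, J = [[-9.2500, 14.5000], [2.0000, 6.0000]] (det J = -84.5000).
Solving J·Δ = −F gives Δ = (-0.1228, 0.4993).
Then the next iterate is (a, b)₁ = (1.3772, -1.0007).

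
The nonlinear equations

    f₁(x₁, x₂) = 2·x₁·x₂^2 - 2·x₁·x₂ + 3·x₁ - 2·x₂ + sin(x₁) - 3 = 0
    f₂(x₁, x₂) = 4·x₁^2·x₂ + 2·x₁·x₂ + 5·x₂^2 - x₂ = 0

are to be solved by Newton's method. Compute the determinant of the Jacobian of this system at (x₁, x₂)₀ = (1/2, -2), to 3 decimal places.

-385.674

J = [[2·x₂^2 - 2·x₂ + cos(x₁) + 3, 4·x₁·x₂ - 2·x₁ - 2], [8·x₁·x₂ + 2·x₂, 4·x₁^2 + 2·x₁ + 10·x₂ - 1]].
At the point, J = [[15.87758, -7.000], [-12.000, -19.000]].
det J = -385.674.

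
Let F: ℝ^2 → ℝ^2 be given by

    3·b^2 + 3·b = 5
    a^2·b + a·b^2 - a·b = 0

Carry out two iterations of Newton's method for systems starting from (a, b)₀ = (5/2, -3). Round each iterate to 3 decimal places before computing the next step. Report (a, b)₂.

At (5/2, -3): F = (13.000, 11.250).
Jacobian J = [[0, 6·b + 3], [2·a·b + b^2 - b, a^2 + 2·a·b - a]].
At the point, J = [[0.000, -15.000], [-3.000, -11.250]] (det J = -45.000).
Solving J·Δ = −F gives Δ = (0.500, 0.867).
Then the next iterate is (a, b)₁ = (3.000, -2.133).
Round to (3.000, -2.133) and repeat: F = (2.25007, 0.85107), J = [[0.000, -9.798], [-6.11531, -6.798]].
Δ = (-0.116, 0.230), so (a, b)₂ = (2.884, -1.903).

(2.884, -1.903)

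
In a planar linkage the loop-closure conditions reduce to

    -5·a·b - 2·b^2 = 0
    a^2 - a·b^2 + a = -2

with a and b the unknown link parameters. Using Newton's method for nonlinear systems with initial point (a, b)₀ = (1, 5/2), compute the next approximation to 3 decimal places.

(-5.636, 6.364)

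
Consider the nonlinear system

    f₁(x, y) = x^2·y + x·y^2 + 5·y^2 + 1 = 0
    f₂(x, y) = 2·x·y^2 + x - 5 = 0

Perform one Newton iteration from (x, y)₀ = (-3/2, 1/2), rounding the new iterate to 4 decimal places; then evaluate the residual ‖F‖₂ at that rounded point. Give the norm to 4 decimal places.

64.6815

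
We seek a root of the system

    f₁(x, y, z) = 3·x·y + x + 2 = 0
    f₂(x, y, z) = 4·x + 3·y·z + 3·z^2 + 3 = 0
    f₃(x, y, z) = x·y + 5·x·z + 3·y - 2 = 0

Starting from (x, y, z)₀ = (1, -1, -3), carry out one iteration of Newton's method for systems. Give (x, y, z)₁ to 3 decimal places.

(0.221, -1.520, -0.878)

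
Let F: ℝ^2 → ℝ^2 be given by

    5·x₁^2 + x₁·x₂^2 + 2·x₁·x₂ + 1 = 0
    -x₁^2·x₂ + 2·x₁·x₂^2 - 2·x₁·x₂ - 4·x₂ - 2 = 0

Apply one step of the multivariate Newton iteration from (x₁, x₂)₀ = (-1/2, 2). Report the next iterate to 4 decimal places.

(-7.1167, -5.2000)

At (-1/2, 2): F = (-1.7500, -12.5000).
Jacobian J = [[10·x₁ + x₂^2 + 2·x₂, 2·x₁·x₂ + 2·x₁], [-2·x₁·x₂ + 2·x₂^2 - 2·x₂, -x₁^2 + 4·x₁·x₂ - 2·x₁ - 4]].
At the point, J = [[3.0000, -3.0000], [6.0000, -7.2500]] (det J = -3.7500).
Solving J·Δ = −F gives Δ = (-6.6167, -7.2000).
Then the next iterate is (x₁, x₂)₁ = (-7.1167, -5.2000).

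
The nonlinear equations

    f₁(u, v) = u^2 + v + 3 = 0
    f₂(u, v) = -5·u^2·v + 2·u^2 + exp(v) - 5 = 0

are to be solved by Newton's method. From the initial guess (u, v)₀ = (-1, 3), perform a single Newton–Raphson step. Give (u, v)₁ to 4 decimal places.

(0.8428, -0.3144)

At (-1, 3): F = (7.0000, 2.085537).
Jacobian J = [[2·u, 1], [-10·u·v + 4·u, -5·u^2 + exp(v)]].
At the point, J = [[-2.0000, 1.0000], [26.0000, 15.085537]] (det J = -56.171074).
Solving J·Δ = −F gives Δ = (1.8428, -3.3144).
Then the next iterate is (u, v)₁ = (0.8428, -0.3144).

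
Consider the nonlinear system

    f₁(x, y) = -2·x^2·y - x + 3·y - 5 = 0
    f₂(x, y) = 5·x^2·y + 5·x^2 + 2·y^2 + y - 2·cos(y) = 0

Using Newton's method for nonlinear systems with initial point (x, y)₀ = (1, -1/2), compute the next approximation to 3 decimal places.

At (1, -1/2): F = (-6.500, 0.74483).
Jacobian J = [[-4·x·y - 1, -2·x^2 + 3], [10·x·y + 10·x, 5·x^2 + 4·y + 2·sin(y) + 1]].
At the point, J = [[1.000, 1.000], [5.000, 3.04115]] (det J = -1.95885).
Solving J·Δ = −F gives Δ = (-10.472, 16.972).
Then the next iterate is (x, y)₁ = (-9.472, 16.472).

(-9.472, 16.472)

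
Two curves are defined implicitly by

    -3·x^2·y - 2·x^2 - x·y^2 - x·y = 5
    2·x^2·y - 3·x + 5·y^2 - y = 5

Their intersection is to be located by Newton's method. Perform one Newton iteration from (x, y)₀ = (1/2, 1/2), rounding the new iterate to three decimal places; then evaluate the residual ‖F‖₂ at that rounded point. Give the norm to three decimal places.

10.729

At (1/2, 1/2): F = (-6.250, -5.500).
Jacobian J = [[-6·x·y - 4·x - y^2 - y, -3·x^2 - 2·x·y - x], [4·x·y - 3, 2·x^2 + 10·y - 1]].
At the point, J = [[-4.250, -1.750], [-2.000, 4.500]] (det J = -22.625).
Solving J·Δ = −F gives Δ = (-1.669, 0.481).
Then the next iterate is (x, y)₁ = (-1.169, 0.981).
Re-evaluating at (-1.169, 0.981): F = (-9.48312, 5.01900), so ‖F‖₂ = 10.729.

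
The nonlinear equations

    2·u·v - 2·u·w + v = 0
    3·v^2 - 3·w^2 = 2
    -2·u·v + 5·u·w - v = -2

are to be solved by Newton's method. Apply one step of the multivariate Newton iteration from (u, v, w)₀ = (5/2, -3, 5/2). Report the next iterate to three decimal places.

(1.750, -0.972, 0.483)

At (5/2, -3, 5/2): F = (-30.500, 6.250, 51.250).
Jacobian J = [[2·v - 2·w, 2·u + 1, -2·u], [0, 6·v, -6·w], [-2·v + 5·w, -2·u - 1, 5·u]].
At the point, J = [[-11.000, 6.000, -5.000], [0.000, -18.000, -15.000], [18.500, -6.000, 12.500]] (det J = 135.000).
Solving J·Δ = −F gives Δ = (-0.750, 2.028, -2.017).
Then the next iterate is (u, v, w)₁ = (1.750, -0.972, 0.483).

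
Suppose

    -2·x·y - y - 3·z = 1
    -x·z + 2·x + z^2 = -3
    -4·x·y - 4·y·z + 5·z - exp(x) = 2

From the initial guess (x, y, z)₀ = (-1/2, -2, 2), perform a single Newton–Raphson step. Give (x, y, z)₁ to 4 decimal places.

(0.0833, -1.4193, 0.4444)

At (-1/2, -2, 2): F = (-7.0000, 7.0000, 19.393469).
Jacobian J = [[-2·y, -2·x - 1, -3], [-z + 2, 0, -x + 2·z], [-4·y - exp(x), -4·x - 4·z, -4·y + 5]].
At the point, J = [[4.0000, 0.0000, -3.0000], [0.0000, 0.0000, 4.5000], [7.393469, -6.0000, 13.0000]] (det J = 108.0000).
Solving J·Δ = −F gives Δ = (0.5833, 0.5807, -1.5556).
Then the next iterate is (x, y, z)₁ = (0.0833, -1.4193, 0.4444).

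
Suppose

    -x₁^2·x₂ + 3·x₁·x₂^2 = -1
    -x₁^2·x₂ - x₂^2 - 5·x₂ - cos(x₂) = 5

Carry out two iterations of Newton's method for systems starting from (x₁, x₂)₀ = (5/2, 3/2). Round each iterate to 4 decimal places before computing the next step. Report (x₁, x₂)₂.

At (5/2, 3/2): F = (8.5000, -24.195737).
Jacobian J = [[-2·x₁·x₂ + 3·x₂^2, -x₁^2 + 6·x₁·x₂], [-2·x₁·x₂, -x₁^2 - 2·x₂ + sin(x₂) - 5]].
At the point, J = [[-0.7500, 16.2500], [-7.5000, -13.252505]] (det J = 131.814379).
Solving J·Δ = −F gives Δ = (-2.1283, -0.6213).
Then the next iterate is (x₁, x₂)₁ = (0.3717, 0.8787).
Round to (0.3717, 0.8787) and repeat: F = (1.739582, -10.925168), J = [[1.663115, 1.821516], [-0.653226, -6.125651]].
Δ = (1.0274, -1.8931), so (x₁, x₂)₂ = (1.3991, -1.0144).

(1.3991, -1.0144)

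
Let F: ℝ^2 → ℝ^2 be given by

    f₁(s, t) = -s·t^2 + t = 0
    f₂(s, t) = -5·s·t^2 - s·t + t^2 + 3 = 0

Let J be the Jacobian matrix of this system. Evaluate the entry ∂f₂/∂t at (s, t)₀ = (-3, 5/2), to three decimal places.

83.000

∂f₂/∂t = -10·s·t - s + 2·t.
At (-3, 5/2) this is 83.000.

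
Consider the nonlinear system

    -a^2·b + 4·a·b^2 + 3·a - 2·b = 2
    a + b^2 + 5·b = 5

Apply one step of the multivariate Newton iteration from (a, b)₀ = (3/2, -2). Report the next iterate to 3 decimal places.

At (3/2, -2): F = (35.000, -9.500).
Jacobian J = [[-2·a·b + 4·b^2 + 3, -a^2 + 8·a·b - 2], [1, 2·b + 5]].
At the point, J = [[25.000, -28.250], [1.000, 1.000]] (det J = 53.250).
Solving J·Δ = −F gives Δ = (4.383, 5.117).
Then the next iterate is (a, b)₁ = (5.883, 3.117).

(5.883, 3.117)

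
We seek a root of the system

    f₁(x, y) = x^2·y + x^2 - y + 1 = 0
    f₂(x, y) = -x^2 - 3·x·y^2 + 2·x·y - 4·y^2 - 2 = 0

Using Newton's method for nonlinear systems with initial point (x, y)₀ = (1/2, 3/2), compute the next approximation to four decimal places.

(0.2216, 0.7386)

At (1/2, 3/2): F = (0.1250, -13.1250).
Jacobian J = [[2·x·y + 2·x, x^2 - 1], [-2·x - 3·y^2 + 2·y, -6·x·y + 2·x - 8·y]].
At the point, J = [[2.5000, -0.7500], [-4.7500, -15.5000]] (det J = -42.3125).
Solving J·Δ = −F gives Δ = (-0.2784, -0.7614).
Then the next iterate is (x, y)₁ = (0.2216, 0.7386).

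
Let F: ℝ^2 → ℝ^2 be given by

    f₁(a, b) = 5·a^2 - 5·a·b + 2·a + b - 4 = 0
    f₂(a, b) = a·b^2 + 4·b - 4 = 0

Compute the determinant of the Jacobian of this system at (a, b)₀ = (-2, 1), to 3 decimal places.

J = [[10·a - 5·b + 2, -5·a + 1], [b^2, 2·a·b + 4]].
At the point, J = [[-23.000, 11.000], [1.000, 0.000]].
det J = -11.000.

-11.000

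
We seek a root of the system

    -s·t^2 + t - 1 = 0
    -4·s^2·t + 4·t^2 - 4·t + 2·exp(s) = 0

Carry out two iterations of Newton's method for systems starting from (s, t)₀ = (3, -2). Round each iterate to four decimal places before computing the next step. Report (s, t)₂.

At (3, -2): F = (-15.0000, 136.171074).
Jacobian J = [[-t^2, -2·s·t + 1], [-8·s·t + 2·exp(s), -4·s^2 + 8·t - 4]].
At the point, J = [[-4.0000, 13.0000], [88.171074, -56.0000]] (det J = -922.223960).
Solving J·Δ = −F gives Δ = (-1.0087, 0.8435).
Then the next iterate is (s, t)₁ = (1.9913, -1.1565).
Round to (1.9913, -1.1565) and repeat: F = (-4.819848, 42.969435), J = [[-1.337492, 5.605877], [33.073608, -29.113103]].
Δ = (-0.6866, 0.6960), so (s, t)₂ = (1.3047, -0.4605).

(1.3047, -0.4605)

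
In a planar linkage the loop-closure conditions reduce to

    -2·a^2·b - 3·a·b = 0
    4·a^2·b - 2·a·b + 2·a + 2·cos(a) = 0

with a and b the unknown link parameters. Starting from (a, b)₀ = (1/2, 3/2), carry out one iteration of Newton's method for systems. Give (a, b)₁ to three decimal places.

(-0.182, 2.557)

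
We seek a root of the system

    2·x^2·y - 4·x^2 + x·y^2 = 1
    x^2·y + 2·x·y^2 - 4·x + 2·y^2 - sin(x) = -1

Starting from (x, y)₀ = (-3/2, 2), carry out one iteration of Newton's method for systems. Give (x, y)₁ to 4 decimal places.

At (-3/2, 2): F = (-7.0000, 8.497495).
Jacobian J = [[4·x·y - 8·x + y^2, 2·x^2 + 2·x·y], [2·x·y + 2·y^2 - cos(x) - 4, x^2 + 4·x·y + 4·y]].
At the point, J = [[4.0000, -1.5000], [-2.070737, -1.7500]] (det J = -10.106106).
Solving J·Δ = −F gives Δ = (2.4734, 1.9290).
Then the next iterate is (x, y)₁ = (0.9734, 3.9290).

(0.9734, 3.9290)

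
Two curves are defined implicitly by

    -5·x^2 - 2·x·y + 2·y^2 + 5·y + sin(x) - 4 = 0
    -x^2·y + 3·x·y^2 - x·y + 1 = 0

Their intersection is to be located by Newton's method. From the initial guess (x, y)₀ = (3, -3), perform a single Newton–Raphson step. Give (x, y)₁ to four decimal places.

At (3, -3): F = (-27.858880, 118.0000).
Jacobian J = [[-10·x - 2·y + cos(x), -2·x + 4·y + 5], [-2·x·y + 3·y^2 - y, -x^2 + 6·x·y - x]].
At the point, J = [[-24.989992, -13.0000], [48.0000, -66.0000]] (det J = 2273.339505).
Solving J·Δ = −F gives Δ = (-1.4836, 0.7089).
Then the next iterate is (x, y)₁ = (1.5164, -2.2911).

(1.5164, -2.2911)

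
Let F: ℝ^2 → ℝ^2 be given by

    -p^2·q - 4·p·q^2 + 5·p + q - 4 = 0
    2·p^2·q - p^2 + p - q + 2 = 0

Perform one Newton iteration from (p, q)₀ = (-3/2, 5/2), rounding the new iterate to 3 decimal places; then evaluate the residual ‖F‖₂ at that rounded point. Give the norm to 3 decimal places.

6.107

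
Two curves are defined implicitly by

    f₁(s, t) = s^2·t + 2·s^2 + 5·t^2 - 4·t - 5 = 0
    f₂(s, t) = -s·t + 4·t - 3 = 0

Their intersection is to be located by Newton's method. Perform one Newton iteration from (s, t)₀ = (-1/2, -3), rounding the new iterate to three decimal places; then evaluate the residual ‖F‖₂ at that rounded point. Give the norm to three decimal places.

14.927

At (-1/2, -3): F = (51.750, -16.500).
Jacobian J = [[2·s·t + 4·s, s^2 + 10·t - 4], [-t, -s + 4]].
At the point, J = [[1.000, -33.750], [3.000, 4.500]] (det J = 105.750).
Solving J·Δ = −F gives Δ = (3.064, 1.624).
Then the next iterate is (s, t)₁ = (2.564, -1.376).
Re-evaluating at (2.564, -1.376): F = (14.07312, -4.97594), so ‖F‖₂ = 14.927.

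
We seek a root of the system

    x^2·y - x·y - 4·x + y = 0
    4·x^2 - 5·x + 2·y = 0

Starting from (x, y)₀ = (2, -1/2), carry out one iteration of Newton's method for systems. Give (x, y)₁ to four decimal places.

(1.2273, 1.2500)

At (2, -1/2): F = (-9.5000, 5.0000).
Jacobian J = [[2·x·y - y - 4, x^2 - x + 1], [8·x - 5, 2]].
At the point, J = [[-5.5000, 3.0000], [11.0000, 2.0000]] (det J = -44.0000).
Solving J·Δ = −F gives Δ = (-0.7727, 1.7500).
Then the next iterate is (x, y)₁ = (1.2273, 1.2500).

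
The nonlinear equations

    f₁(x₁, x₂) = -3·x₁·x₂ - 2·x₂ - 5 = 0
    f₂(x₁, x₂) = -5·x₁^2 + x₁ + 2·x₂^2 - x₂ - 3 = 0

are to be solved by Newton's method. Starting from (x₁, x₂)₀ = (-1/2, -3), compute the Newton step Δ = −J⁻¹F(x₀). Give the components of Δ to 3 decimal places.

(0.470, 1.467)

At (-1/2, -3): F = (-3.500, 16.250).
Jacobian J = [[-3·x₂, -3·x₁ - 2], [-10·x₁ + 1, 4·x₂ - 1]].
At the point, J = [[9.000, -0.500], [6.000, -13.000]] (det J = -114.000).
Solving J·Δ = −F gives Δ = (0.470, 1.467).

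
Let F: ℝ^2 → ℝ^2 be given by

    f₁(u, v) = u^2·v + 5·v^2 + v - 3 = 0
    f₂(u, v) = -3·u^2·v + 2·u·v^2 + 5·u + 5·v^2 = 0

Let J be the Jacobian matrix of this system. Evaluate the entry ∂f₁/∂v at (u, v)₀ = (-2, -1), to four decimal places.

∂f₁/∂v = u^2 + 10·v + 1.
At (-2, -1) this is -5.0000.

-5.0000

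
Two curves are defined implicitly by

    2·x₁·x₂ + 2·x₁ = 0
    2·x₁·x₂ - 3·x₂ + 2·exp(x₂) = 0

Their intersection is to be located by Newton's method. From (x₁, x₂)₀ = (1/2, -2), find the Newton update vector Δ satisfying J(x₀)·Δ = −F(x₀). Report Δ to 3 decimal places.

(0.341, 1.681)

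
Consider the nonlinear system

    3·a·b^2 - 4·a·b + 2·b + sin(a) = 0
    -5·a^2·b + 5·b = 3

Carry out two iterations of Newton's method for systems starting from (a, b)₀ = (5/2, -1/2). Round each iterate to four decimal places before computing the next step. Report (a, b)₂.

(3.8628, -0.0232)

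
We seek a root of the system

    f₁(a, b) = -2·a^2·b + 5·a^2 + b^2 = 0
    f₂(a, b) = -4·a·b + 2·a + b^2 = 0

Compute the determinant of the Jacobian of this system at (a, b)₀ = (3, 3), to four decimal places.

-84.0000

J = [[-4·a·b + 10·a, -2·a^2 + 2·b], [-4·b + 2, -4·a + 2·b]].
At the point, J = [[-6.0000, -12.0000], [-10.0000, -6.0000]].
det J = -84.0000.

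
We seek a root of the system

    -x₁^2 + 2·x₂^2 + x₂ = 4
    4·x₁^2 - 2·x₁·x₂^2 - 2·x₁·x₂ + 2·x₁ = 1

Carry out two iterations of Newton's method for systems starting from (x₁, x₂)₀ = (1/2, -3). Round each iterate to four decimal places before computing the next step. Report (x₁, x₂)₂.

(0.7089, -1.7815)

At (1/2, -3): F = (10.7500, -5.0000).
Jacobian J = [[-2·x₁, 4·x₂ + 1], [8·x₁ - 2·x₂^2 - 2·x₂ + 2, -4·x₁·x₂ - 2·x₁]].
At the point, J = [[-1.0000, -11.0000], [-6.0000, 5.0000]] (det J = -71.0000).
Solving J·Δ = −F gives Δ = (-0.0176, 0.9789).
Then the next iterate is (x₁, x₂)₁ = (0.4824, -2.0211).
Round to (0.4824, -2.0211) and repeat: F = (1.915881, -1.095462), J = [[-0.9648, -7.0844], [1.731710, 2.935115]].
Δ = (0.2265, 0.2396), so (x₁, x₂)₂ = (0.7089, -1.7815).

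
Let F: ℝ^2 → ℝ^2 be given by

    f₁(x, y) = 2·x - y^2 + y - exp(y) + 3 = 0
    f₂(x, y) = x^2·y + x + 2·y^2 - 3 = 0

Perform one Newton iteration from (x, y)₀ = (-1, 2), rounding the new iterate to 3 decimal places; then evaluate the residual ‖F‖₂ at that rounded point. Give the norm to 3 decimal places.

At (-1, 2): F = (-8.38906, 6.000).
Jacobian J = [[2, -2·y - exp(y) + 1], [2·x·y + 1, x^2 + 4·y]].
At the point, J = [[2.000, -10.38906], [-3.000, 9.000]] (det J = -13.16717).
Solving J·Δ = −F gives Δ = (-1.000, -1.000).
Then the next iterate is (x, y)₁ = (-2.000, 1.000).
Re-evaluating at (-2.000, 1.000): F = (-3.71828, 1.000), so ‖F‖₂ = 3.850.

3.850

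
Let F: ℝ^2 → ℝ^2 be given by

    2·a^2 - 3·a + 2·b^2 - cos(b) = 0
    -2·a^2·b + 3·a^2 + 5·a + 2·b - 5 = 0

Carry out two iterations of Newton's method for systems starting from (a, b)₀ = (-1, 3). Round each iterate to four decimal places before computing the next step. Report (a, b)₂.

At (-1, 3): F = (23.989992, -7.0000).
Jacobian J = [[4·a - 3, 4·b + sin(b)], [-4·a·b + 6·a + 5, -2·a^2 + 2]].
At the point, J = [[-7.0000, 12.141120], [11.0000, 0.0000]] (det J = -133.552320).
Solving J·Δ = −F gives Δ = (0.6364, -1.6090).
Then the next iterate is (a, b)₁ = (-0.3636, 1.3910).
Round to (-0.3636, 1.3910) and repeat: F = (5.046143, -4.007179), J = [[-4.4544, 6.547880], [4.841470, 1.735590]].
Δ = (0.8875, -0.1669), so (a, b)₂ = (0.5239, 1.2241).

(0.5239, 1.2241)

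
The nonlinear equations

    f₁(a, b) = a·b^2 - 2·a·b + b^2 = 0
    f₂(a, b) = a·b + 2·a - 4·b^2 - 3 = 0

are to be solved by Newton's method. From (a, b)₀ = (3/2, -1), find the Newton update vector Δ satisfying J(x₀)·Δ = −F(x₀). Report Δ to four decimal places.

(-0.2260, 0.6027)

At (3/2, -1): F = (5.5000, -5.5000).
Jacobian J = [[b^2 - 2·b, 2·a·b - 2·a + 2·b], [b + 2, a - 8·b]].
At the point, J = [[3.0000, -8.0000], [1.0000, 9.5000]] (det J = 36.5000).
Solving J·Δ = −F gives Δ = (-0.2260, 0.6027).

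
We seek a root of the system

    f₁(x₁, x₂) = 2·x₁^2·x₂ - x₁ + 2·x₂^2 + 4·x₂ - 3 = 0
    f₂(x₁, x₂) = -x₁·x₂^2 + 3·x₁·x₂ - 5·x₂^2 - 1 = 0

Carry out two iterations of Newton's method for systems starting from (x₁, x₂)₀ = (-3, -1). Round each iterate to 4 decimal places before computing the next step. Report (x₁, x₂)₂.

At (-3, -1): F = (-20.0000, 6.0000).
Jacobian J = [[4·x₁·x₂ - 1, 2·x₁^2 + 4·x₂ + 4], [-x₂^2 + 3·x₂, -2·x₁·x₂ + 3·x₁ - 10·x₂]].
At the point, J = [[11.0000, 18.0000], [-4.0000, -5.0000]] (det J = 17.0000).
Solving J·Δ = −F gives Δ = (0.4706, 0.8235).
Then the next iterate is (x₁, x₂)₁ = (-2.5294, -0.1765).
Round to (-2.5294, -0.1765) and repeat: F = (-3.372742, 0.262353), J = [[0.785756, 16.089729], [-0.560652, -6.716078]].
Δ = (-4.9233, 0.4501), so (x₁, x₂)₂ = (-7.4527, 0.2736).

(-7.4527, 0.2736)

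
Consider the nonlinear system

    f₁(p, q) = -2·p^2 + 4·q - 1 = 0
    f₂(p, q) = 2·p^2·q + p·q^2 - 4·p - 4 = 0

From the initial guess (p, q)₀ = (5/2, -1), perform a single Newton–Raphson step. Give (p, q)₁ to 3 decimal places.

At (5/2, -1): F = (-17.500, -24.000).
Jacobian J = [[-4·p, 4], [4·p·q + q^2 - 4, 2·p^2 + 2·p·q]].
At the point, J = [[-10.000, 4.000], [-13.000, 7.500]] (det J = -23.000).
Solving J·Δ = −F gives Δ = (-1.533, 0.543).
Then the next iterate is (p, q)₁ = (0.967, -0.457).

(0.967, -0.457)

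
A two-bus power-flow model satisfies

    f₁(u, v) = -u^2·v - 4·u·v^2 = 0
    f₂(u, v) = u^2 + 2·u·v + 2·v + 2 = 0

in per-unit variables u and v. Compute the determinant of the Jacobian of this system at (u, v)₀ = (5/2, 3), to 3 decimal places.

J = [[-2·u·v - 4·v^2, -u^2 - 8·u·v], [2·u + 2·v, 2·u + 2]].
At the point, J = [[-51.000, -66.250], [11.000, 7.000]].
det J = 371.750.

371.750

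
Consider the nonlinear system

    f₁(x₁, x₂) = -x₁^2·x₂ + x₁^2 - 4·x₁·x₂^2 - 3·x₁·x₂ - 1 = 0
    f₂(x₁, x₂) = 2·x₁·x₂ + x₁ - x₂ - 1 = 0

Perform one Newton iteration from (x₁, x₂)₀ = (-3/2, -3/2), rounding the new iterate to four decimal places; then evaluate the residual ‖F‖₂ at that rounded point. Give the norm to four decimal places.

3.8762

At (-3/2, -3/2): F = (11.3750, 3.5000).
Jacobian J = [[-2·x₁·x₂ + 2·x₁ - 4·x₂^2 - 3·x₂, -x₁^2 - 8·x₁·x₂ - 3·x₁], [2·x₂ + 1, 2·x₁ - 1]].
At the point, J = [[-12.0000, -15.7500], [-2.0000, -4.0000]] (det J = 16.5000).
Solving J·Δ = −F gives Δ = (-0.5833, 1.1667).
Then the next iterate is (x₁, x₂)₁ = (-2.0833, -0.3333).
Re-evaluating at (-2.0833, -0.3333): F = (3.629341, -1.361272), so ‖F‖₂ = 3.8762.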